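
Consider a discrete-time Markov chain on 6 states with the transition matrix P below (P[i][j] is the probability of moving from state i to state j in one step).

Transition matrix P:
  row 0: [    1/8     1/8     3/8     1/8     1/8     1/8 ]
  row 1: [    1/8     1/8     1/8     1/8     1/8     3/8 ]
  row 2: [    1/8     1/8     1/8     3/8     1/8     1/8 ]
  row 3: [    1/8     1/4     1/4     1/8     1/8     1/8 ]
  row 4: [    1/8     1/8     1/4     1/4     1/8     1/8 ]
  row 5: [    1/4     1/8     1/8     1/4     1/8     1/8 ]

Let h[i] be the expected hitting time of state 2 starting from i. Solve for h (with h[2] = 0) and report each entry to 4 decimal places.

h = [3.8069, 5.0161, 0.0000, 4.4339, 4.3611, 4.8369]

First-step conditioning: h[2] = 0; for i ≠ 2, h[i] = 1 + Σ_k P[i][k]·h[k].
  h[0] = 1 + 1/8·h[0] + 1/8·h[1] + 1/8·h[3] + 1/8·h[4] + 1/8·h[5]
  h[1] = 1 + 1/8·h[0] + 1/8·h[1] + 1/8·h[3] + 1/8·h[4] + 3/8·h[5]
  h[3] = 1 + 1/8·h[0] + 1/4·h[1] + 1/8·h[3] + 1/8·h[4] + 1/8·h[5]
  h[4] = 1 + 1/8·h[0] + 1/8·h[1] + 1/4·h[3] + 1/8·h[4] + 1/8·h[5]
  h[5] = 1 + 1/4·h[0] + 1/8·h[1] + 1/4·h[3] + 1/8·h[4] + 1/8·h[5]
Solving the 5×5 linear system over states ≠ 2 gives exactly h = [5440/1429, 7168/1429, 0, 6336/1429, 6232/1429, 6912/1429] (h[2] = 0 is the target).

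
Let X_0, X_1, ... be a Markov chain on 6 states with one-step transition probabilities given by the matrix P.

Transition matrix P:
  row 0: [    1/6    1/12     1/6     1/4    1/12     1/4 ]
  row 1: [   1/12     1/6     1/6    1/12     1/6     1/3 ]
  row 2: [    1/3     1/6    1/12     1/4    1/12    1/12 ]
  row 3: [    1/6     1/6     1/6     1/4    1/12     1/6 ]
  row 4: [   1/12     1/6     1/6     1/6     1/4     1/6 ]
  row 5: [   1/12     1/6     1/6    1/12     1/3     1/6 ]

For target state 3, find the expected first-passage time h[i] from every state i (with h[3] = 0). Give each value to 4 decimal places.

First-step conditioning: h[3] = 0; for i ≠ 3, h[i] = 1 + Σ_k P[i][k]·h[k].
  h[0] = 1 + 1/6·h[0] + 1/12·h[1] + 1/6·h[2] + 1/12·h[4] + 1/4·h[5]
  h[1] = 1 + 1/12·h[0] + 1/6·h[1] + 1/6·h[2] + 1/6·h[4] + 1/3·h[5]
  h[2] = 1 + 1/3·h[0] + 1/6·h[1] + 1/12·h[2] + 1/12·h[4] + 1/12·h[5]
  h[4] = 1 + 1/12·h[0] + 1/6·h[1] + 1/6·h[2] + 1/4·h[4] + 1/6·h[5]
  h[5] = 1 + 1/12·h[0] + 1/6·h[1] + 1/6·h[2] + 1/3·h[4] + 1/6·h[5]
Solving the 5×5 linear system over states ≠ 3 gives exactly h = [37388/6659, 45188/6659, 36876/6659, 0, 41184/6659, 44616/6659] (h[3] = 0 is the target).

h = [5.6147, 6.7860, 5.5378, 0.0000, 6.1847, 6.7001]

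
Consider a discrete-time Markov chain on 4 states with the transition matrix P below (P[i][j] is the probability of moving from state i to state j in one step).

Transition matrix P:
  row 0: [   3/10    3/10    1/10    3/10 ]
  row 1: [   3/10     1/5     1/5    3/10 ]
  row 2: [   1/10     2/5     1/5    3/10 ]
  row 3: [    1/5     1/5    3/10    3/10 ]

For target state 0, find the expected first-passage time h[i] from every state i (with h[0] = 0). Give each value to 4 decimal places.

h = [0.0000, 4.4643, 5.3571, 5.0000]

First-step conditioning: h[0] = 0; for i ≠ 0, h[i] = 1 + Σ_k P[i][k]·h[k].
  h[1] = 1 + 1/5·h[1] + 1/5·h[2] + 3/10·h[3]
  h[2] = 1 + 2/5·h[1] + 1/5·h[2] + 3/10·h[3]
  h[3] = 1 + 1/5·h[1] + 3/10·h[2] + 3/10·h[3]
Solving the 3×3 linear system over states ≠ 0 gives exactly h = [0, 125/28, 75/14, 5] (h[0] = 0 is the target).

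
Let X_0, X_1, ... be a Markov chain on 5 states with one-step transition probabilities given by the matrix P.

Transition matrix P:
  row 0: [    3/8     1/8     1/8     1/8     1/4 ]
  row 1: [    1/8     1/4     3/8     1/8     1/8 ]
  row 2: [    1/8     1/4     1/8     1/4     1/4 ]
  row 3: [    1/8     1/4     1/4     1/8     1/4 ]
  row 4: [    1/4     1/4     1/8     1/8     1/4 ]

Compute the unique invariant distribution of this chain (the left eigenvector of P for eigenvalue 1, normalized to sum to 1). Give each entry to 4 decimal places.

π = [0.2037, 0.2245, 0.1999, 0.1500, 0.2219]

Balance equations π_j = Σ_i π_i·P[i][j]:
  π_0 = 3/8·π_0 + 1/8·π_1 + 1/8·π_2 + 1/8·π_3 + 1/4·π_4
  π_1 = 1/8·π_0 + 1/4·π_1 + 1/4·π_2 + 1/4·π_3 + 1/4·π_4
  π_2 = 1/8·π_0 + 3/8·π_1 + 1/8·π_2 + 1/4·π_3 + 1/8·π_4
  π_3 = 1/8·π_0 + 1/8·π_1 + 1/4·π_2 + 1/8·π_3 + 1/8·π_4
  normalize: π_0 + π_1 + π_2 + π_3 + π_4 = 1
Solving the linear system gives exactly π = [78/383, 86/383, 689/3447, 517/3447, 85/383].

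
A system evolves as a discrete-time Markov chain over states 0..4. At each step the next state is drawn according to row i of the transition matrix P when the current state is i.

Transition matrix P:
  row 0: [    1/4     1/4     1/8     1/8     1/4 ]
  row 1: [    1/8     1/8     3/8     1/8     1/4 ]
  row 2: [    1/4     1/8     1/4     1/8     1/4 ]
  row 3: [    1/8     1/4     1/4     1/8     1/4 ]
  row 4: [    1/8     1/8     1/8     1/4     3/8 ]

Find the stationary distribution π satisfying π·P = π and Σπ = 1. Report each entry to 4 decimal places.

π = [0.1734, 0.1668, 0.2135, 0.1607, 0.2857]

Balance equations π_j = Σ_i π_i·P[i][j]:
  π_0 = 1/4·π_0 + 1/8·π_1 + 1/4·π_2 + 1/8·π_3 + 1/8·π_4
  π_1 = 1/4·π_0 + 1/8·π_1 + 1/8·π_2 + 1/4·π_3 + 1/8·π_4
  π_2 = 1/8·π_0 + 3/8·π_1 + 1/4·π_2 + 1/4·π_3 + 1/8·π_4
  π_3 = 1/8·π_0 + 1/8·π_1 + 1/8·π_2 + 1/8·π_3 + 1/4·π_4
  normalize: π_0 + π_1 + π_2 + π_3 + π_4 = 1
Solving the linear system gives exactly π = [631/3640, 607/3640, 111/520, 9/56, 2/7].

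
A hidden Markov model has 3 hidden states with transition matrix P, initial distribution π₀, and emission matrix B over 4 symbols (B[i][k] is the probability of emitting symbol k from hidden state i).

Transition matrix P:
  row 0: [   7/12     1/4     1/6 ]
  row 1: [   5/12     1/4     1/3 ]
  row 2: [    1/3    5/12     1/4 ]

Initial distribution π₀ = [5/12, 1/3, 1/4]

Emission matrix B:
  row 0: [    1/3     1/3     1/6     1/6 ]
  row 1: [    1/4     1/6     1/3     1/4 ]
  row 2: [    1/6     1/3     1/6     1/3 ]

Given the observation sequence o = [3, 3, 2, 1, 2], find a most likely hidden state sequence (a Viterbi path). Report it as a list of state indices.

t=0: δ = [6.944e-02, 8.333e-02, 8.333e-02]  (obs o_0=3)
t=1: δ = [6.752e-03, 8.681e-03, 9.259e-03]  ψ = [0, 2, 1]  (obs o_1=3)
t=2: δ = [6.564e-04, 1.286e-03, 4.823e-04]  ψ = [0, 2, 1]  (obs o_2=2)
t=3: δ = [1.786e-04, 5.358e-05, 1.429e-04]  ψ = [1, 1, 1]  (obs o_3=1)
t=4: δ = [1.737e-05, 1.985e-05, 5.954e-06]  ψ = [0, 2, 2]  (obs o_4=2)
backtrack: best end state = 1; path = [1, 2, 1, 2, 1]

path = [1, 2, 1, 2, 1]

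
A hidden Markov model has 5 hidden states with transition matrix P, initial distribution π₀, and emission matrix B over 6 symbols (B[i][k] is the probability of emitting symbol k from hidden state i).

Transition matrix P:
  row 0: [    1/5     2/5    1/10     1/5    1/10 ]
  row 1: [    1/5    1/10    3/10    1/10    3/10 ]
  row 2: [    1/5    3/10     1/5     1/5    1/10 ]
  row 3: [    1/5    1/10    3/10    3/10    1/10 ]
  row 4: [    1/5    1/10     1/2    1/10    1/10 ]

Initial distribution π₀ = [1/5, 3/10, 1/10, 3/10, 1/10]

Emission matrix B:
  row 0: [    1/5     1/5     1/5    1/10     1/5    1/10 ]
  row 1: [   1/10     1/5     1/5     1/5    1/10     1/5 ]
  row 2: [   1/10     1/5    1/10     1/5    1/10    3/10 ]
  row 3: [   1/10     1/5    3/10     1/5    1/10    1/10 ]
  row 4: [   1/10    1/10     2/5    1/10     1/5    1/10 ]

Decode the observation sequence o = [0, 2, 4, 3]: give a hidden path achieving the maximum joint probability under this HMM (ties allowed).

path = [0, 1, 4, 2]

t=0: δ = [4.000e-02, 3.000e-02, 1.000e-02, 3.000e-02, 1.000e-02]  (obs o_0=0)
t=1: δ = [1.600e-03, 3.200e-03, 9.000e-04, 2.700e-03, 3.600e-03]  ψ = [0, 0, 1, 3, 1]  (obs o_1=2)
t=2: δ = [1.440e-04, 6.400e-05, 1.800e-04, 8.100e-05, 1.920e-04]  ψ = [4, 0, 4, 3, 1]  (obs o_2=4)
t=3: δ = [3.840e-06, 1.152e-05, 1.920e-05, 7.200e-06, 1.920e-06]  ψ = [4, 0, 4, 2, 1]  (obs o_3=3)
backtrack: best end state = 2; path = [0, 1, 4, 2]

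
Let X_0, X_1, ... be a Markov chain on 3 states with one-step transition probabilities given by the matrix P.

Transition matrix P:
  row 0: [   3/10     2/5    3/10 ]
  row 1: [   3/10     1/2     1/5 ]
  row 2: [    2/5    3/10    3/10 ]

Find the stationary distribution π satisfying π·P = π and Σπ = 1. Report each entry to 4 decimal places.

Balance equations π_j = Σ_i π_i·P[i][j]:
  π_0 = 3/10·π_0 + 3/10·π_1 + 2/5·π_2
  π_1 = 2/5·π_0 + 1/2·π_1 + 3/10·π_2
  normalize: π_0 + π_1 + π_2 = 1
Solving the linear system gives exactly π = [29/89, 37/89, 23/89].

π = [0.3258, 0.4157, 0.2584]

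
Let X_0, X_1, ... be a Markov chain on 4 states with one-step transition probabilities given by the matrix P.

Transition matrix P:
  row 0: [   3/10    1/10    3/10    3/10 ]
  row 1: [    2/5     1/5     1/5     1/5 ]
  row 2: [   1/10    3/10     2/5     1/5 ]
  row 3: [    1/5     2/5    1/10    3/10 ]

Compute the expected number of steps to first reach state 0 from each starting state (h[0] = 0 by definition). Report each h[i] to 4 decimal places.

First-step conditioning: h[0] = 0; for i ≠ 0, h[i] = 1 + Σ_k P[i][k]·h[k].
  h[1] = 1 + 1/5·h[1] + 1/5·h[2] + 1/5·h[3]
  h[2] = 1 + 3/10·h[1] + 2/5·h[2] + 1/5·h[3]
  h[3] = 1 + 2/5·h[1] + 1/10·h[2] + 3/10·h[3]
Solving the 3×3 linear system over states ≠ 0 gives exactly h = [0, 45/13, 495/104, 425/104] (h[0] = 0 is the target).

h = [0.0000, 3.4615, 4.7596, 4.0865]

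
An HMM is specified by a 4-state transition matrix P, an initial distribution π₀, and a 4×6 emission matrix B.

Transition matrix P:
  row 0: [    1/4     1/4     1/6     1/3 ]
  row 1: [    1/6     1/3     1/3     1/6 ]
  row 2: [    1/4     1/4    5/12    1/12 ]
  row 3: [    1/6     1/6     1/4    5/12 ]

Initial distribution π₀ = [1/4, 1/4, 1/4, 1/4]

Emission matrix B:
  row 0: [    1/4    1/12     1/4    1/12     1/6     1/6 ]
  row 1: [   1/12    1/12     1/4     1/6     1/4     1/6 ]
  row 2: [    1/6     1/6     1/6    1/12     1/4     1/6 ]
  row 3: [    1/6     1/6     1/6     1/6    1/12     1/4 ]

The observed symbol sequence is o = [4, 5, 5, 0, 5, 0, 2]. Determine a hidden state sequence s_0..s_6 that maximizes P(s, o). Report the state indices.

t=0: δ = [4.167e-02, 6.250e-02, 6.250e-02, 2.083e-02]  (obs o_0=4)
t=1: δ = [2.604e-03, 3.472e-03, 4.340e-03, 3.472e-03]  ψ = [2, 1, 2, 0]  (obs o_1=5)
t=2: δ = [1.808e-04, 1.929e-04, 3.014e-04, 3.617e-04]  ψ = [2, 1, 2, 3]  (obs o_2=5)
t=3: δ = [1.884e-05, 6.279e-06, 2.093e-05, 2.512e-05]  ψ = [2, 2, 2, 3]  (obs o_3=0)
t=4: δ = [8.721e-07, 8.721e-07, 1.454e-06, 2.616e-06]  ψ = [2, 2, 2, 3]  (obs o_4=5)
t=5: δ = [1.090e-07, 3.634e-08, 1.090e-07, 1.817e-07]  ψ = [3, 3, 3, 3]  (obs o_5=0)
t=6: δ = [7.571e-09, 7.571e-09, 7.571e-09, 1.262e-08]  ψ = [3, 3, 2, 3]  (obs o_6=2)
backtrack: best end state = 3; path = [0, 3, 3, 3, 3, 3, 3]

path = [0, 3, 3, 3, 3, 3, 3]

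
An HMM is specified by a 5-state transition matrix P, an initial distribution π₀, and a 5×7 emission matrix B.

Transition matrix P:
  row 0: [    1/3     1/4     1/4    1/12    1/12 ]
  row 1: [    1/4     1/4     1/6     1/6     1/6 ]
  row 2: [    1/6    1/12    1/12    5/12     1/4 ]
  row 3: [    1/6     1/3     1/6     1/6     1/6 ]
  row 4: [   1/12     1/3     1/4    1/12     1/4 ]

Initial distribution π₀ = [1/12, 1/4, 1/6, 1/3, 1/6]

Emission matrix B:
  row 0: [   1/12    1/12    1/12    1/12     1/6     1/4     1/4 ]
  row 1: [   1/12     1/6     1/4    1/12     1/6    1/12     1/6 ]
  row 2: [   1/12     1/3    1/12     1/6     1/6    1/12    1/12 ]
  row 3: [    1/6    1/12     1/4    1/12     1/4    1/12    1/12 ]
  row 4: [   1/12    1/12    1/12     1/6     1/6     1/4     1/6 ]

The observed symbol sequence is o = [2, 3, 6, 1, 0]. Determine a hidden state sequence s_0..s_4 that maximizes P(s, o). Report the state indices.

path = [3, 1, 0, 2, 3]

t=0: δ = [6.944e-03, 6.250e-02, 1.389e-02, 8.333e-02, 1.389e-02]  (obs o_0=2)
t=1: δ = [1.302e-03, 2.315e-03, 2.315e-03, 1.157e-03, 2.315e-03]  ψ = [1, 3, 3, 3, 3]  (obs o_1=3)
t=2: δ = [1.447e-04, 1.286e-04, 4.823e-05, 8.038e-05, 9.645e-05]  ψ = [1, 4, 4, 2, 2]  (obs o_2=6)
t=3: δ = [4.019e-06, 6.028e-06, 1.206e-05, 1.786e-06, 2.009e-06]  ψ = [0, 0, 0, 1, 4]  (obs o_3=1)
t=4: δ = [1.674e-07, 1.256e-07, 8.372e-08, 8.372e-07, 2.512e-07]  ψ = [2, 1, 0, 2, 2]  (obs o_4=0)
backtrack: best end state = 3; path = [3, 1, 0, 2, 3]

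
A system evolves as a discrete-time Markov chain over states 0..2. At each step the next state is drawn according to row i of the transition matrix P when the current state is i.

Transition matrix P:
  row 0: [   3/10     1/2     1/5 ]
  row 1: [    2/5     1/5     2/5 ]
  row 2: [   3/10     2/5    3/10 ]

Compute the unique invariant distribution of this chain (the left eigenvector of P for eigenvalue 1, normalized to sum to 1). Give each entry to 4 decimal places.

π = [0.3361, 0.3613, 0.3025]

Balance equations π_j = Σ_i π_i·P[i][j]:
  π_0 = 3/10·π_0 + 2/5·π_1 + 3/10·π_2
  π_1 = 1/2·π_0 + 1/5·π_1 + 2/5·π_2
  normalize: π_0 + π_1 + π_2 = 1
Solving the linear system gives exactly π = [40/119, 43/119, 36/119].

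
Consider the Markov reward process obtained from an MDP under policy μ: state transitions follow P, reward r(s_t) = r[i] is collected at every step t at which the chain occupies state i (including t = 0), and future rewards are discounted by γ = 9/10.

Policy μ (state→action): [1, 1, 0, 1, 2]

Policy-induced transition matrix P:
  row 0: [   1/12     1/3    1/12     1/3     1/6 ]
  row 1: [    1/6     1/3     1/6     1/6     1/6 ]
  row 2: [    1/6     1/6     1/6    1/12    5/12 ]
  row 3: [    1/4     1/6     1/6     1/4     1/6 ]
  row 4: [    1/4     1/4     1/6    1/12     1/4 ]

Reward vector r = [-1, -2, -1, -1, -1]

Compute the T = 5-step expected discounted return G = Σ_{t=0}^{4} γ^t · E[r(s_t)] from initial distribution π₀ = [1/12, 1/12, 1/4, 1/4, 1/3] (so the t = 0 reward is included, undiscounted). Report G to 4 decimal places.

G = -4.9483

t=0: π = [0.0833, 0.0833, 0.2500, 0.2500, 0.3333], E[r] = -1.0833, γ^t·E[r] = -1.083333, running G = -1.083333
t=1: π = [0.2083, 0.2222, 0.1597, 0.1528, 0.2569], E[r] = -1.2222, γ^t·E[r] = -1.100000, running G = -2.183333
t=2: π = [0.1834, 0.2598, 0.1493, 0.1794, 0.2280], E[r] = -1.2598, γ^t·E[r] = -1.020469, running G = -3.203802
t=3: π = [0.1853, 0.2595, 0.1514, 0.1807, 0.2230], E[r] = -1.2595, γ^t·E[r] = -0.918211, running G = -4.122013
t=4: π = [0.1849, 0.2594, 0.1512, 0.1814, 0.2231], E[r] = -1.2594, γ^t·E[r] = -0.826290, running G = -4.948303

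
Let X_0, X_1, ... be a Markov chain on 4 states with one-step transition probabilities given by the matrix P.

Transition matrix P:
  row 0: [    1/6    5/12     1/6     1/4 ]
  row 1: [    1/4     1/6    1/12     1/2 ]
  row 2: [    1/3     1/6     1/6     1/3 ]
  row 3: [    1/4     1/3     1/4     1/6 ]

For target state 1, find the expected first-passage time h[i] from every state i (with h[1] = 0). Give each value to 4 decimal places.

First-step conditioning: h[1] = 0; for i ≠ 1, h[i] = 1 + Σ_k P[i][k]·h[k].
  h[0] = 1 + 1/6·h[0] + 1/6·h[2] + 1/4·h[3]
  h[2] = 1 + 1/3·h[0] + 1/6·h[2] + 1/3·h[3]
  h[3] = 1 + 1/4·h[0] + 1/4·h[2] + 1/6·h[3]
Solving the 3×3 linear system over states ≠ 1 gives exactly h = [186/65, 0, 18/5, 204/65] (h[1] = 0 is the target).

h = [2.8615, 0.0000, 3.6000, 3.1385]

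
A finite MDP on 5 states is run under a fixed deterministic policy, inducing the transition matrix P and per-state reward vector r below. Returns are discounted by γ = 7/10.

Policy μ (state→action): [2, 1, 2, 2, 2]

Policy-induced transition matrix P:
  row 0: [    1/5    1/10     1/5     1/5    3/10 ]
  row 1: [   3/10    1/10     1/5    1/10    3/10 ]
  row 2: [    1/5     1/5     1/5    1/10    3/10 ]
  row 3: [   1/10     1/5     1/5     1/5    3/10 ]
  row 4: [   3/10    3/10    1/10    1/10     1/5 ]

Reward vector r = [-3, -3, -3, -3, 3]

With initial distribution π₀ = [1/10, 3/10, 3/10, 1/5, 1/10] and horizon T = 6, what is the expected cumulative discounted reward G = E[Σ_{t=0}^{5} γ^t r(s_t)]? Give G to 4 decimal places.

t=0: π = [0.1000, 0.3000, 0.3000, 0.2000, 0.1000], E[r] = -2.4000, γ^t·E[r] = -2.400000, running G = -2.400000
t=1: π = [0.2200, 0.1700, 0.1900, 0.1300, 0.2900], E[r] = -1.2600, γ^t·E[r] = -0.882000, running G = -3.282000
t=2: π = [0.2330, 0.1900, 0.1710, 0.1350, 0.2710], E[r] = -1.3740, γ^t·E[r] = -0.673260, running G = -3.955260
t=3: π = [0.2326, 0.1848, 0.1729, 0.1368, 0.2729], E[r] = -1.3626, γ^t·E[r] = -0.467372, running G = -4.422632
t=4: π = [0.2321, 0.1856, 0.1727, 0.1369, 0.2727], E[r] = -1.3637, γ^t·E[r] = -0.327434, running G = -4.750066
t=5: π = [0.2321, 0.1855, 0.1727, 0.1369, 0.2727], E[r] = -1.3636, γ^t·E[r] = -0.229185, running G = -4.979250

G = -4.9793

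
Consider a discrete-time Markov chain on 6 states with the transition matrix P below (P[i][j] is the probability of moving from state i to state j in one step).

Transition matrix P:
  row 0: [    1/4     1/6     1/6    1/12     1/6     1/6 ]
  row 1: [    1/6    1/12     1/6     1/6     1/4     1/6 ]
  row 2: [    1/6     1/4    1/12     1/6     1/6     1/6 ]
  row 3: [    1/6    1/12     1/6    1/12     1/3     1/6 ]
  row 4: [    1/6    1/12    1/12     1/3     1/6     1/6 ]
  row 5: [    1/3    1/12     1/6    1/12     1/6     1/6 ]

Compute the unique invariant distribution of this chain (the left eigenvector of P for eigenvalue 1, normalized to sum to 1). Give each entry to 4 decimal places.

Balance equations π_j = Σ_i π_i·P[i][j]:
  π_0 = 1/4·π_0 + 1/6·π_1 + 1/6·π_2 + 1/6·π_3 + 1/6·π_4 + 1/3·π_5
  π_1 = 1/6·π_0 + 1/12·π_1 + 1/4·π_2 + 1/12·π_3 + 1/12·π_4 + 1/12·π_5
  π_2 = 1/6·π_0 + 1/6·π_1 + 1/12·π_2 + 1/6·π_3 + 1/12·π_4 + 1/6·π_5
  π_3 = 1/12·π_0 + 1/6·π_1 + 1/6·π_2 + 1/12·π_3 + 1/3·π_4 + 1/12·π_5
  π_4 = 1/6·π_0 + 1/4·π_1 + 1/6·π_2 + 1/3·π_3 + 1/6·π_4 + 1/6·π_5
  normalize: π_0 + π_1 + π_2 + π_3 + π_4 + π_5 = 1
Solving the linear system gives exactly π = [7/33, 4417/35607, 4922/35607, 11105/71214, 556/2739, 1/6].

π = [0.2121, 0.1240, 0.1382, 0.1559, 0.2030, 0.1667]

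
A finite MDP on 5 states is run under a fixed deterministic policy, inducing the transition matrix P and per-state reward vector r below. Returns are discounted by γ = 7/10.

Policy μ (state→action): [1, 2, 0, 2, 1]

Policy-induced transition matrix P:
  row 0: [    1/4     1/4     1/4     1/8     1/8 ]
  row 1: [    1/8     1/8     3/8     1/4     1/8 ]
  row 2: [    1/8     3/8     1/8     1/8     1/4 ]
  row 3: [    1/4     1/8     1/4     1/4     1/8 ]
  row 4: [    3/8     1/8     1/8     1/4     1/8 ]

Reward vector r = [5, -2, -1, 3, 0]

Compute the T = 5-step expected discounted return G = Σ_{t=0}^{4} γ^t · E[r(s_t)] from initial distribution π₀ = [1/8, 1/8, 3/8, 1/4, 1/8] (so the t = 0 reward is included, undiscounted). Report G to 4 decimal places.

G = 2.4855

t=0: π = [0.1250, 0.1250, 0.3750, 0.2500, 0.1250], E[r] = 0.7500, γ^t·E[r] = 0.750000, running G = 0.750000
t=1: π = [0.2031, 0.2344, 0.2031, 0.1875, 0.1719], E[r] = 0.9063, γ^t·E[r] = 0.634375, running G = 1.384375
t=2: π = [0.2168, 0.2012, 0.2324, 0.1992, 0.1504], E[r] = 1.0469, γ^t·E[r] = 0.512969, running G = 1.897344
t=3: π = [0.2146, 0.2102, 0.2273, 0.1938, 0.1541], E[r] = 1.0068, γ^t·E[r] = 0.345345, running G = 2.242688
t=4: π = [0.2146, 0.2086, 0.2286, 0.1948, 0.1534], E[r] = 1.0112, γ^t·E[r] = 0.242796, running G = 2.485485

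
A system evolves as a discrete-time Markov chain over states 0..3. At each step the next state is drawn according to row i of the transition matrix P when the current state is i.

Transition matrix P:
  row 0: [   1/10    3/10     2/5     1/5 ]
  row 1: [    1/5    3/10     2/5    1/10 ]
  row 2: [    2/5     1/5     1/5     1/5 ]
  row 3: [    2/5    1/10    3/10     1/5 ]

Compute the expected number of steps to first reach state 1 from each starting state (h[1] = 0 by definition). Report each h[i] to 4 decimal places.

h = [4.3796, 0.0000, 4.7445, 5.2190]

First-step conditioning: h[1] = 0; for i ≠ 1, h[i] = 1 + Σ_k P[i][k]·h[k].
  h[0] = 1 + 1/10·h[0] + 2/5·h[2] + 1/5·h[3]
  h[2] = 1 + 2/5·h[0] + 1/5·h[2] + 1/5·h[3]
  h[3] = 1 + 2/5·h[0] + 3/10·h[2] + 1/5·h[3]
Solving the 3×3 linear system over states ≠ 1 gives exactly h = [600/137, 0, 650/137, 715/137] (h[1] = 0 is the target).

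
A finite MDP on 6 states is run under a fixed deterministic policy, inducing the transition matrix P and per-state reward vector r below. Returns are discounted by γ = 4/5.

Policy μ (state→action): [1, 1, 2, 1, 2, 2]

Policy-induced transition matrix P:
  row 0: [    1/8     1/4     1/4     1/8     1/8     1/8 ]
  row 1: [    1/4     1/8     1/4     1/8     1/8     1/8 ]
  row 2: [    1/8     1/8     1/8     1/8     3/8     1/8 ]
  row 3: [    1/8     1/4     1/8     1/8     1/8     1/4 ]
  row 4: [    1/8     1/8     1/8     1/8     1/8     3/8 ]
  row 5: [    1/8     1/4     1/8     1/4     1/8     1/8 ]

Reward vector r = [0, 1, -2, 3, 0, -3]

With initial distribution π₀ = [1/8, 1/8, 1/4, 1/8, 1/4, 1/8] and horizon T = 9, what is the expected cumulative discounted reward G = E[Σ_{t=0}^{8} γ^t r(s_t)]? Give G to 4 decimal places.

G = -1.2916

t=0: π = [0.1250, 0.1250, 0.2500, 0.1250, 0.2500, 0.1250], E[r] = -0.3750, γ^t·E[r] = -0.375000, running G = -0.375000
t=1: π = [0.1406, 0.1719, 0.1563, 0.1406, 0.1875, 0.2031], E[r] = -0.3281, γ^t·E[r] = -0.262500, running G = -0.637500
t=2: π = [0.1465, 0.1855, 0.1641, 0.1504, 0.1641, 0.1895], E[r] = -0.2598, γ^t·E[r] = -0.166250, running G = -0.803750
t=3: π = [0.1482, 0.1858, 0.1665, 0.1487, 0.1660, 0.1848], E[r] = -0.2556, γ^t·E[r] = -0.130875, running G = -0.934625
t=4: π = [0.1482, 0.1852, 0.1667, 0.1481, 0.1666, 0.1851], E[r] = -0.2592, γ^t·E[r] = -0.106188, running G = -1.040813
t=5: π = [0.1482, 0.1852, 0.1667, 0.1481, 0.1667, 0.1852], E[r] = -0.2593, γ^t·E[r] = -0.084961, running G = -1.125774
t=6: π = [0.1481, 0.1852, 0.1667, 0.1481, 0.1667, 0.1852], E[r] = -0.2593, γ^t·E[r] = -0.067968, running G = -1.193742
t=7: π = [0.1481, 0.1852, 0.1667, 0.1481, 0.1667, 0.1852], E[r] = -0.2593, γ^t·E[r] = -0.054370, running G = -1.248112
t=8: π = [0.1481, 0.1852, 0.1667, 0.1481, 0.1667, 0.1852], E[r] = -0.2593, γ^t·E[r] = -0.043496, running G = -1.291609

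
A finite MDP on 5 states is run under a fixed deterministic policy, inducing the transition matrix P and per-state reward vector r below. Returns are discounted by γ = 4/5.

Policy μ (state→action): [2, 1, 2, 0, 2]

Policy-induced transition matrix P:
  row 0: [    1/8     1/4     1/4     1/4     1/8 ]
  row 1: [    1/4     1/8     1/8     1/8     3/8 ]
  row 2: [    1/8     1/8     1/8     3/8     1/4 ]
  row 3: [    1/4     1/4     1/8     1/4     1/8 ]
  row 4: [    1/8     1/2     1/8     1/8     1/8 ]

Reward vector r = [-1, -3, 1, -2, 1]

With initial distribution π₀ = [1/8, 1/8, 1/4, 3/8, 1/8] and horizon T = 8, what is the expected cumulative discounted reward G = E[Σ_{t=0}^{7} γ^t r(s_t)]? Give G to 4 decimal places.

G = -4.1061

t=0: π = [0.1250, 0.1250, 0.2500, 0.3750, 0.1250], E[r] = -0.8750, γ^t·E[r] = -0.875000, running G = -0.875000
t=1: π = [0.1875, 0.2344, 0.1406, 0.2500, 0.1875], E[r] = -1.0625, γ^t·E[r] = -0.850000, running G = -1.725000
t=2: π = [0.1855, 0.2500, 0.1484, 0.2148, 0.2012], E[r] = -1.0156, γ^t·E[r] = -0.650000, running G = -2.375000
t=3: π = [0.1831, 0.2505, 0.1482, 0.2122, 0.2061], E[r] = -1.0046, γ^t·E[r] = -0.514375, running G = -2.889375
t=4: π = [0.1828, 0.2517, 0.1479, 0.2115, 0.2061], E[r] = -1.0067, γ^t·E[r] = -0.412363, running G = -3.301738
t=5: π = [0.1829, 0.2516, 0.1479, 0.2113, 0.2064], E[r] = -1.0059, γ^t·E[r] = -0.329620, running G = -3.631358
t=6: π = [0.1829, 0.2517, 0.1479, 0.2112, 0.2064], E[r] = -1.0061, γ^t·E[r] = -0.263741, running G = -3.895099
t=7: π = [0.1829, 0.2517, 0.1479, 0.2112, 0.2064], E[r] = -1.0060, γ^t·E[r] = -0.210977, running G = -4.106076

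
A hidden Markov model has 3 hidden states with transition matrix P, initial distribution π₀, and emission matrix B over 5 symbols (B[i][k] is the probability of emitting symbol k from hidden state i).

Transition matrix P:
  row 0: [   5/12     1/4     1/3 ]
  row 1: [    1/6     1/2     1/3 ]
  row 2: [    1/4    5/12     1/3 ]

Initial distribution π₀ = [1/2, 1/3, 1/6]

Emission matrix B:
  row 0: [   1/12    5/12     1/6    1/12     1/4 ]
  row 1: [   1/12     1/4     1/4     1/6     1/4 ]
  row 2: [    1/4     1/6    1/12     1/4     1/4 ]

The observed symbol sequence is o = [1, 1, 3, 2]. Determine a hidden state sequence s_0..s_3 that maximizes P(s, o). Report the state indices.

t=0: δ = [2.083e-01, 8.333e-02, 2.778e-02]  (obs o_0=1)
t=1: δ = [3.617e-02, 1.302e-02, 1.157e-02]  ψ = [0, 0, 0]  (obs o_1=1)
t=2: δ = [1.256e-03, 1.507e-03, 3.014e-03]  ψ = [0, 0, 0]  (obs o_2=3)
t=3: δ = [1.256e-04, 3.140e-04, 8.372e-05]  ψ = [2, 2, 2]  (obs o_3=2)
backtrack: best end state = 1; path = [0, 0, 2, 1]

path = [0, 0, 2, 1]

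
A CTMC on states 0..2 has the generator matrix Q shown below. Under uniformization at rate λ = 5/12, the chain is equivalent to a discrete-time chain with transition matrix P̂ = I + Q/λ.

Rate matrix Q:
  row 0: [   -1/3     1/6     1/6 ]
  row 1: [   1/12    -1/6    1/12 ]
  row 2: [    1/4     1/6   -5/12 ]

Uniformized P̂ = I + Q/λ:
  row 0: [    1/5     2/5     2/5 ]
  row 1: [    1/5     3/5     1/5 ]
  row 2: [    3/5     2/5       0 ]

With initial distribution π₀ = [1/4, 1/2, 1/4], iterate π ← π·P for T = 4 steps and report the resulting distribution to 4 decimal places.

t=0: π = [0.2500, 0.5000, 0.2500]
t=1: π = [0.3000, 0.5000, 0.2000]
t=2: π = [0.2800, 0.5000, 0.2200]
t=3: π = [0.2880, 0.5000, 0.2120]
t=4: π = [0.2848, 0.5000, 0.2152]

π = [0.2848, 0.5000, 0.2152]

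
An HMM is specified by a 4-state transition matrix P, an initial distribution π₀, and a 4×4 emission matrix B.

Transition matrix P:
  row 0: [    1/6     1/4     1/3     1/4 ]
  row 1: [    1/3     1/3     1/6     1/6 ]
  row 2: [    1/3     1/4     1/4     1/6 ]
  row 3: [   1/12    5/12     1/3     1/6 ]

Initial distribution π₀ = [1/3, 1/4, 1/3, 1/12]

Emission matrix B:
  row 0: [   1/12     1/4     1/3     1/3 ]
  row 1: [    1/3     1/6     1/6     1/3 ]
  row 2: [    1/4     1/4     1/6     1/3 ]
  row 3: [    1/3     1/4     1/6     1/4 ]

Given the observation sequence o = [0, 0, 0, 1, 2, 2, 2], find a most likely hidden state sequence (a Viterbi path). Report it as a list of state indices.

path = [1, 1, 1, 1, 0, 2, 0]

t=0: δ = [2.778e-02, 8.333e-02, 8.333e-02, 2.778e-02]  (obs o_0=0)
t=1: δ = [2.315e-03, 9.259e-03, 5.208e-03, 4.630e-03]  ψ = [1, 1, 2, 1]  (obs o_1=0)
t=2: δ = [2.572e-04, 1.029e-03, 3.858e-04, 5.144e-04]  ψ = [1, 1, 1, 1]  (obs o_2=0)
t=3: δ = [8.573e-05, 5.716e-05, 4.287e-05, 4.287e-05]  ψ = [1, 1, 1, 1]  (obs o_3=1)
t=4: δ = [6.351e-06, 3.572e-06, 4.763e-06, 3.572e-06]  ψ = [1, 0, 0, 0]  (obs o_4=2)
t=5: δ = [5.292e-07, 2.646e-07, 3.528e-07, 2.646e-07]  ψ = [2, 0, 0, 0]  (obs o_5=2)
t=6: δ = [3.920e-08, 2.205e-08, 2.940e-08, 2.205e-08]  ψ = [2, 0, 0, 0]  (obs o_6=2)
backtrack: best end state = 0; path = [1, 1, 1, 1, 0, 2, 0]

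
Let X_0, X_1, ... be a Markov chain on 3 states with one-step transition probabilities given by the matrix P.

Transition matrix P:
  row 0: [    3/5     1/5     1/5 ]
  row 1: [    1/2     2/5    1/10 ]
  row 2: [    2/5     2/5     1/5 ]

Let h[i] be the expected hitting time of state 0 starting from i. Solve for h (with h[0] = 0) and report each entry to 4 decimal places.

First-step conditioning: h[0] = 0; for i ≠ 0, h[i] = 1 + Σ_k P[i][k]·h[k].
  h[1] = 1 + 2/5·h[1] + 1/10·h[2]
  h[2] = 1 + 2/5·h[1] + 1/5·h[2]
Solving the 2×2 linear system over states ≠ 0 gives exactly h = [0, 45/22, 25/11] (h[0] = 0 is the target).

h = [0.0000, 2.0455, 2.2727]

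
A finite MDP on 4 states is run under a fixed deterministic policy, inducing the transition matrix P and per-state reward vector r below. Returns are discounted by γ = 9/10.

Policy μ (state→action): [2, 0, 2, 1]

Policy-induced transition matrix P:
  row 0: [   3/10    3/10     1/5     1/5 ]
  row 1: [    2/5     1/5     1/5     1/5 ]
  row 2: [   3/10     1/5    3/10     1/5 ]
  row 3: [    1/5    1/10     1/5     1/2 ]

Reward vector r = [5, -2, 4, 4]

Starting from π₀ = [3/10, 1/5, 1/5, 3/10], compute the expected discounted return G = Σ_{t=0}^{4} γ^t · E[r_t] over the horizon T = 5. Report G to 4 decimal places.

t=0: π = [0.3000, 0.2000, 0.2000, 0.3000], E[r] = 3.1000, γ^t·E[r] = 3.100000, running G = 3.100000
t=1: π = [0.2900, 0.2000, 0.2200, 0.2900], E[r] = 3.0900, γ^t·E[r] = 2.781000, running G = 5.881000
t=2: π = [0.2910, 0.2000, 0.2220, 0.2870], E[r] = 3.0910, γ^t·E[r] = 2.503710, running G = 8.384710
t=3: π = [0.2913, 0.2004, 0.2222, 0.2861], E[r] = 3.0889, γ^t·E[r] = 2.251808, running G = 10.636518
t=4: π = [0.2914, 0.2005, 0.2222, 0.2858], E[r] = 3.0883, γ^t·E[r] = 2.026240, running G = 12.662758

G = 12.6628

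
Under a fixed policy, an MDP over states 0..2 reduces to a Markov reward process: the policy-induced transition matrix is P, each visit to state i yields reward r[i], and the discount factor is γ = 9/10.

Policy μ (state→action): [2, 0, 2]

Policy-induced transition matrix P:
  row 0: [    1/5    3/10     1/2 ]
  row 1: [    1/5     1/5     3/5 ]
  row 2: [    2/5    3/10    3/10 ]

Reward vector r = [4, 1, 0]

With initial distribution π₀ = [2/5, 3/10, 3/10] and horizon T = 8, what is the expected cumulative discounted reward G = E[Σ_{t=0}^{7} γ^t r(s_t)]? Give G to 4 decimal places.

t=0: π = [0.4000, 0.3000, 0.3000], E[r] = 1.9000, γ^t·E[r] = 1.900000, running G = 1.900000
t=1: π = [0.2600, 0.2700, 0.4700], E[r] = 1.3100, γ^t·E[r] = 1.179000, running G = 3.079000
t=2: π = [0.2940, 0.2730, 0.4330], E[r] = 1.4490, γ^t·E[r] = 1.173690, running G = 4.252690
t=3: π = [0.2866, 0.2727, 0.4407], E[r] = 1.4191, γ^t·E[r] = 1.034524, running G = 5.287214
t=4: π = [0.2881, 0.2727, 0.4391], E[r] = 1.4253, γ^t·E[r] = 0.935133, running G = 6.222347
t=5: π = [0.2878, 0.2727, 0.4394], E[r] = 1.4240, γ^t·E[r] = 0.840876, running G = 7.063223
t=6: π = [0.2879, 0.2727, 0.4394], E[r] = 1.4243, γ^t·E[r] = 0.756923, running G = 7.820146
t=7: π = [0.2879, 0.2727, 0.4394], E[r] = 1.4242, γ^t·E[r] = 0.681207, running G = 8.501353

G = 8.5014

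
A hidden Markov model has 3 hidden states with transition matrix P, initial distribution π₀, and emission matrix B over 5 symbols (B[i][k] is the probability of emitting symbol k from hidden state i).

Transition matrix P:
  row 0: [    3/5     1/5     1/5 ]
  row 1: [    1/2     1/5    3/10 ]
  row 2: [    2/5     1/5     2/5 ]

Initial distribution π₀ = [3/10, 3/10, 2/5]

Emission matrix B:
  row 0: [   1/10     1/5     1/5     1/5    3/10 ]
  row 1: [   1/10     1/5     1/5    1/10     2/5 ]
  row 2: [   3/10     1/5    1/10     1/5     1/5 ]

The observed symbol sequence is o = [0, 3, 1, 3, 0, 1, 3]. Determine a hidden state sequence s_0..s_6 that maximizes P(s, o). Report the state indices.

t=0: δ = [3.000e-02, 3.000e-02, 1.200e-01]  (obs o_0=0)
t=1: δ = [9.600e-03, 2.400e-03, 9.600e-03]  ψ = [2, 2, 2]  (obs o_1=3)
t=2: δ = [1.152e-03, 3.840e-04, 7.680e-04]  ψ = [0, 0, 2]  (obs o_2=1)
t=3: δ = [1.382e-04, 2.304e-05, 6.144e-05]  ψ = [0, 0, 2]  (obs o_3=3)
t=4: δ = [8.294e-06, 2.765e-06, 8.294e-06]  ψ = [0, 0, 0]  (obs o_4=0)
t=5: δ = [9.953e-07, 3.318e-07, 6.636e-07]  ψ = [0, 0, 2]  (obs o_5=1)
t=6: δ = [1.194e-07, 1.991e-08, 5.308e-08]  ψ = [0, 0, 2]  (obs o_6=3)
backtrack: best end state = 0; path = [2, 0, 0, 0, 0, 0, 0]

path = [2, 0, 0, 0, 0, 0, 0]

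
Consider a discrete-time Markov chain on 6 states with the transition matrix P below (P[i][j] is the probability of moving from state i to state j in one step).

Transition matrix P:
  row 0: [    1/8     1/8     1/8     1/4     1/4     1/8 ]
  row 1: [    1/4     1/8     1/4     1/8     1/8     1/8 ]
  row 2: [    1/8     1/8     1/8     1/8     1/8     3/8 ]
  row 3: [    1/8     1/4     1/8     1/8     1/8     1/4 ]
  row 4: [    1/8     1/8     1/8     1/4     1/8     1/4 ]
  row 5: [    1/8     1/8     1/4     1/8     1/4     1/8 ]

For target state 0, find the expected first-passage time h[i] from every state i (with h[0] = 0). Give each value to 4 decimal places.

h = [0.0000, 6.1243, 6.9988, 6.8897, 6.9853, 6.9975]

First-step conditioning: h[0] = 0; for i ≠ 0, h[i] = 1 + Σ_k P[i][k]·h[k].
  h[1] = 1 + 1/8·h[1] + 1/4·h[2] + 1/8·h[3] + 1/8·h[4] + 1/8·h[5]
  h[2] = 1 + 1/8·h[1] + 1/8·h[2] + 1/8·h[3] + 1/8·h[4] + 3/8·h[5]
  h[3] = 1 + 1/4·h[1] + 1/8·h[2] + 1/8·h[3] + 1/8·h[4] + 1/4·h[5]
  h[4] = 1 + 1/8·h[1] + 1/8·h[2] + 1/4·h[3] + 1/8·h[4] + 1/4·h[5]
  h[5] = 1 + 1/8·h[1] + 1/4·h[2] + 1/8·h[3] + 1/4·h[4] + 1/8·h[5]
Solving the 5×5 linear system over states ≠ 0 gives exactly h = [0, 12120/1979, 41552/5937, 40904/5937, 13824/1979, 13848/1979] (h[0] = 0 is the target).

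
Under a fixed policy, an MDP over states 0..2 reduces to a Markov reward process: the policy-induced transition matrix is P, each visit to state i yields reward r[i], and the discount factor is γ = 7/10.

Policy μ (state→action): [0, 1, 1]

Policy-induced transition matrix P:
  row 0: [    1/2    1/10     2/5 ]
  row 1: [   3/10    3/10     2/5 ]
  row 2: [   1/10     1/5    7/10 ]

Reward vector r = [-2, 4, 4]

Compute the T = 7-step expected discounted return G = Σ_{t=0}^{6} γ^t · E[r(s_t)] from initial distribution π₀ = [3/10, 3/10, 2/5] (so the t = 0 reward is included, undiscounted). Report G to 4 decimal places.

t=0: π = [0.3000, 0.3000, 0.4000], E[r] = 2.2000, γ^t·E[r] = 2.200000, running G = 2.200000
t=1: π = [0.2800, 0.2000, 0.5200], E[r] = 2.3200, γ^t·E[r] = 1.624000, running G = 3.824000
t=2: π = [0.2520, 0.1920, 0.5560], E[r] = 2.4880, γ^t·E[r] = 1.219120, running G = 5.043120
t=3: π = [0.2392, 0.1940, 0.5668], E[r] = 2.5648, γ^t·E[r] = 0.879726, running G = 5.922846
t=4: π = [0.2345, 0.1955, 0.5700], E[r] = 2.5931, γ^t·E[r] = 0.622608, running G = 6.545455
t=5: π = [0.2329, 0.1961, 0.5710], E[r] = 2.6027, γ^t·E[r] = 0.437431, running G = 6.982886
t=6: π = [0.2324, 0.1963, 0.5713], E[r] = 2.6057, γ^t·E[r] = 0.306564, running G = 7.289449

G = 7.2894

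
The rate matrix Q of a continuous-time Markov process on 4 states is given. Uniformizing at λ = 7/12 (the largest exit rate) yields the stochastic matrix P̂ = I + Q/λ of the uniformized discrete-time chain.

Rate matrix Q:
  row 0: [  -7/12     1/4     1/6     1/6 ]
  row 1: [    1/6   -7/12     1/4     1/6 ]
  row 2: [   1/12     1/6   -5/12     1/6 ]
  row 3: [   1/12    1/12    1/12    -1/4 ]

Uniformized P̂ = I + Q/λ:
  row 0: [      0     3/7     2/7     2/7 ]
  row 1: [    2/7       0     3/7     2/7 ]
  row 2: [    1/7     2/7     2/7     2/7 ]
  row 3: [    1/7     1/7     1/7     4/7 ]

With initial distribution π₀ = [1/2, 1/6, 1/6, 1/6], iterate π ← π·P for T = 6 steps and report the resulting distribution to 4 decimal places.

t=0: π = [0.5000, 0.1667, 0.1667, 0.1667]
t=1: π = [0.0952, 0.2857, 0.2857, 0.3333]
t=2: π = [0.1701, 0.1701, 0.2789, 0.3810]
t=3: π = [0.1429, 0.2070, 0.2556, 0.3946]
t=4: π = [0.1520, 0.1906, 0.2589, 0.3984]
t=5: π = [0.1484, 0.1960, 0.2560, 0.3996]
t=6: π = [0.1497, 0.1938, 0.2566, 0.3999]

π = [0.1497, 0.1938, 0.2566, 0.3999]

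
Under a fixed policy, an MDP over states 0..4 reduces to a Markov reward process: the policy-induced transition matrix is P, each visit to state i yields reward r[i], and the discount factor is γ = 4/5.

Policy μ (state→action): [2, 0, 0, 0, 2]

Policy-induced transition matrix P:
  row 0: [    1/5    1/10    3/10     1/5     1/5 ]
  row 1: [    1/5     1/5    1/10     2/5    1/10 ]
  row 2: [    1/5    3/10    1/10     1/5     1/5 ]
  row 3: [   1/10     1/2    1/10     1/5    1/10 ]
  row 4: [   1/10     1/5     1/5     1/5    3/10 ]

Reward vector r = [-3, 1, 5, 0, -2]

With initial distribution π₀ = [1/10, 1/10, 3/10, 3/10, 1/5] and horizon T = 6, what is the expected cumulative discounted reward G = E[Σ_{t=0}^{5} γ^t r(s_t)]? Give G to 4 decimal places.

t=0: π = [0.1000, 0.1000, 0.3000, 0.3000, 0.2000], E[r] = 0.9000, γ^t·E[r] = 0.900000, running G = 0.900000
t=1: π = [0.1500, 0.3100, 0.1400, 0.2200, 0.1800], E[r] = 0.2000, γ^t·E[r] = 0.160000, running G = 1.060000
t=2: π = [0.1600, 0.2650, 0.1480, 0.2620, 0.1650], E[r] = 0.1950, γ^t·E[r] = 0.124800, running G = 1.184800
t=3: π = [0.1573, 0.2774, 0.1485, 0.2530, 0.1638], E[r] = 0.2204, γ^t·E[r] = 0.112845, running G = 1.297645
t=4: π = [0.1583, 0.2750, 0.1478, 0.2555, 0.1633], E[r] = 0.2126, γ^t·E[r] = 0.087073, running G = 1.384718
t=5: π = [0.1581, 0.2756, 0.1480, 0.2550, 0.1633], E[r] = 0.2147, γ^t·E[r] = 0.070341, running G = 1.455059

G = 1.4551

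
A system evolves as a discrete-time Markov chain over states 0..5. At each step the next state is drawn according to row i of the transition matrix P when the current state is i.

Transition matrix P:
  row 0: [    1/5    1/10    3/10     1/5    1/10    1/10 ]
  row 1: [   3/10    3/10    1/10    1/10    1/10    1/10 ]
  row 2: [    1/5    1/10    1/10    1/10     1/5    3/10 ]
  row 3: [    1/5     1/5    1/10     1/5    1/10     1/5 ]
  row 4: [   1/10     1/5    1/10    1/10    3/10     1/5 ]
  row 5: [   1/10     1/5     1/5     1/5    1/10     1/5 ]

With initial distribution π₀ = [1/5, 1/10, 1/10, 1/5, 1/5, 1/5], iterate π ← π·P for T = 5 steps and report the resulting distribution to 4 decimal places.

π = [0.1862, 0.1843, 0.1551, 0.1516, 0.1444, 0.1784]

t=0: π = [0.2000, 0.1000, 0.1000, 0.2000, 0.2000, 0.2000]
t=1: π = [0.1700, 0.1800, 0.1600, 0.1600, 0.1500, 0.1800]
t=2: π = [0.1850, 0.1850, 0.1520, 0.1510, 0.1460, 0.1810]
t=3: π = [0.1858, 0.1848, 0.1551, 0.1517, 0.1444, 0.1782]
t=4: π = [0.1862, 0.1844, 0.1550, 0.1516, 0.1444, 0.1785]
t=5: π = [0.1862, 0.1843, 0.1551, 0.1516, 0.1444, 0.1784]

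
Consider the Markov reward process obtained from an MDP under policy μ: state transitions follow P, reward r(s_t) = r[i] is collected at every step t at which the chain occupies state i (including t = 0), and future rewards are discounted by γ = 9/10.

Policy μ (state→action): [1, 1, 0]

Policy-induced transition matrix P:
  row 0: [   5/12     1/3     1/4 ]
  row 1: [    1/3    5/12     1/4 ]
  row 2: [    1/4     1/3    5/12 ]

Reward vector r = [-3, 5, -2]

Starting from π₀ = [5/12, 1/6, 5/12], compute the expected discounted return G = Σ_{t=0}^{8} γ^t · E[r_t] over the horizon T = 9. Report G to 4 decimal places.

t=0: π = [0.4167, 0.1667, 0.4167], E[r] = -1.2500, γ^t·E[r] = -1.250000, running G = -1.250000
t=1: π = [0.3333, 0.3472, 0.3194], E[r] = 0.0972, γ^t·E[r] = 0.087500, running G = -1.162500
t=2: π = [0.3345, 0.3623, 0.3032], E[r] = 0.2014, γ^t·E[r] = 0.163125, running G = -0.999375
t=3: π = [0.3359, 0.3635, 0.3005], E[r] = 0.2087, γ^t·E[r] = 0.152156, running G = -0.847219
t=4: π = [0.3363, 0.3636, 0.3001], E[r] = 0.2091, γ^t·E[r] = 0.137194, running G = -0.710025
t=5: π = [0.3363, 0.3636, 0.3000], E[r] = 0.2091, γ^t·E[r] = 0.123471, running G = -0.586554
t=6: π = [0.3364, 0.3636, 0.3000], E[r] = 0.2091, γ^t·E[r] = 0.111121, running G = -0.475433
t=7: π = [0.3364, 0.3636, 0.3000], E[r] = 0.2091, γ^t·E[r] = 0.100008, running G = -0.375426
t=8: π = [0.3364, 0.3636, 0.3000], E[r] = 0.2091, γ^t·E[r] = 0.090007, running G = -0.285419

G = -0.2854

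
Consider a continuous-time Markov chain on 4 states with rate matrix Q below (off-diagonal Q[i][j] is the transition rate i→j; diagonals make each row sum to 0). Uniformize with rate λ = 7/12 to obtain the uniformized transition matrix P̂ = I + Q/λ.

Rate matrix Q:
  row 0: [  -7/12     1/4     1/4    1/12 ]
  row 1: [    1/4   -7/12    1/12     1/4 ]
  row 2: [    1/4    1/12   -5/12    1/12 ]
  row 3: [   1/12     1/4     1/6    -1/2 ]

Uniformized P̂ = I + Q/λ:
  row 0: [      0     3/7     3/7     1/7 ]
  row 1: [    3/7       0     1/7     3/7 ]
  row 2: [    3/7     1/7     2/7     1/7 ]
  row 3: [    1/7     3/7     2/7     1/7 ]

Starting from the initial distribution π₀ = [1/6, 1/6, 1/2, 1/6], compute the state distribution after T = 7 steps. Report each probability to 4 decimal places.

π = [0.2585, 0.2415, 0.2874, 0.2126]

t=0: π = [0.1667, 0.1667, 0.5000, 0.1667]
t=1: π = [0.3095, 0.2143, 0.2857, 0.1905]
t=2: π = [0.2415, 0.2551, 0.2993, 0.2041]
t=3: π = [0.2668, 0.2337, 0.2838, 0.2157]
t=4: π = [0.2526, 0.2473, 0.2904, 0.2096]
t=5: π = [0.2604, 0.2396, 0.2865, 0.2135]
t=6: π = [0.2560, 0.2440, 0.2887, 0.2113]
t=7: π = [0.2585, 0.2415, 0.2874, 0.2126]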